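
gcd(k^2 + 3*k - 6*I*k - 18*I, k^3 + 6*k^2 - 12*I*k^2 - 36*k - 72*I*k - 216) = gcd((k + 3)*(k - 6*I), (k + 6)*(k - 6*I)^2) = k - 6*I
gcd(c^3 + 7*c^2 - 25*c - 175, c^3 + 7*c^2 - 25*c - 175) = c^3 + 7*c^2 - 25*c - 175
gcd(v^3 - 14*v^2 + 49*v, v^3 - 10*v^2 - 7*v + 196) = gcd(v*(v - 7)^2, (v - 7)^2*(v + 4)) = v^2 - 14*v + 49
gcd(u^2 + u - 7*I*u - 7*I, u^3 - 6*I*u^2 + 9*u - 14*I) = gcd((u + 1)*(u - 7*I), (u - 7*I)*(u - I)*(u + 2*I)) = u - 7*I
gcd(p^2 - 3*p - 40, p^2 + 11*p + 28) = 1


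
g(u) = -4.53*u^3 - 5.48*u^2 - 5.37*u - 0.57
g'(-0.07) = -4.67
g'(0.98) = -29.16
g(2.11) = -78.85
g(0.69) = -8.37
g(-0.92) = 3.26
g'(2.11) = -89.00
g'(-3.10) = -101.99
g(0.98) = -15.36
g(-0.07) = -0.22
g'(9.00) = -1204.80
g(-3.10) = 98.37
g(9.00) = -3795.15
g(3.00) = -188.31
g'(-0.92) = -6.79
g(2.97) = -183.53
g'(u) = -13.59*u^2 - 10.96*u - 5.37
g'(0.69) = -19.40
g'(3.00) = -160.56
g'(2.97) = -157.80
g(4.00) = -399.65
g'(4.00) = -266.65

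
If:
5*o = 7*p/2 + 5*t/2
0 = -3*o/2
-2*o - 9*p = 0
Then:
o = 0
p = 0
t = 0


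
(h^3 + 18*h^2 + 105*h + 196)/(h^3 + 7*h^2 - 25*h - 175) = (h^2 + 11*h + 28)/(h^2 - 25)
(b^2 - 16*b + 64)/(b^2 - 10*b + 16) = (b - 8)/(b - 2)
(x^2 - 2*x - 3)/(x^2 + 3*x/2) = 2*(x^2 - 2*x - 3)/(x*(2*x + 3))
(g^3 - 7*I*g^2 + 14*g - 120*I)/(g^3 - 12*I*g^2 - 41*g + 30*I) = (g + 4*I)/(g - I)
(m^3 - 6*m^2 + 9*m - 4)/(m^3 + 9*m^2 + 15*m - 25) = (m^2 - 5*m + 4)/(m^2 + 10*m + 25)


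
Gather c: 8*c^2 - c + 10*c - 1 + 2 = 8*c^2 + 9*c + 1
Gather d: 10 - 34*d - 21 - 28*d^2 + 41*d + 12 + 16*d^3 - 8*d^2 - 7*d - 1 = 16*d^3 - 36*d^2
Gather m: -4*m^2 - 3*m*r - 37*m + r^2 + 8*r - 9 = -4*m^2 + m*(-3*r - 37) + r^2 + 8*r - 9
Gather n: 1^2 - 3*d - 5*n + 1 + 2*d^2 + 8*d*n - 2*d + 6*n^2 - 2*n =2*d^2 - 5*d + 6*n^2 + n*(8*d - 7) + 2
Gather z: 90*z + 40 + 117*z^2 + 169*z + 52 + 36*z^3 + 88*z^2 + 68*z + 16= 36*z^3 + 205*z^2 + 327*z + 108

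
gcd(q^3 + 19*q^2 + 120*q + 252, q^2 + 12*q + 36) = q^2 + 12*q + 36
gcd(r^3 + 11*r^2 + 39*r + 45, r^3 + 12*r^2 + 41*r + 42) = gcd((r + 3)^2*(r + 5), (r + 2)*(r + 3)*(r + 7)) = r + 3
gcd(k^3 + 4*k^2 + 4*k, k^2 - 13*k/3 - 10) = 1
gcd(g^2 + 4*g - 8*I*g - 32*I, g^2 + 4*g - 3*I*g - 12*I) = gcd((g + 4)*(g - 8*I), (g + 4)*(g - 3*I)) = g + 4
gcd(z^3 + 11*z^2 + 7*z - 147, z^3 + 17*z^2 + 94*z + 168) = z + 7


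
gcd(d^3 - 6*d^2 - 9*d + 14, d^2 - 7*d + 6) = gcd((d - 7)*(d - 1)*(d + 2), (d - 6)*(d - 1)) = d - 1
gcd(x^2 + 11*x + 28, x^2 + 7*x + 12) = x + 4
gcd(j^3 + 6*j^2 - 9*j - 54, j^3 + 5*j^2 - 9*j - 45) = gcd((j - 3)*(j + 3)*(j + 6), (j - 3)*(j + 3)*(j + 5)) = j^2 - 9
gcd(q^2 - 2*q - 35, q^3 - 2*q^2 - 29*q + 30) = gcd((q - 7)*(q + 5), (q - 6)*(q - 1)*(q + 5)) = q + 5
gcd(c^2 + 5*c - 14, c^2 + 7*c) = c + 7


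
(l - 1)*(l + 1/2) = l^2 - l/2 - 1/2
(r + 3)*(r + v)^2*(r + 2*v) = r^4 + 4*r^3*v + 3*r^3 + 5*r^2*v^2 + 12*r^2*v + 2*r*v^3 + 15*r*v^2 + 6*v^3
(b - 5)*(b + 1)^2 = b^3 - 3*b^2 - 9*b - 5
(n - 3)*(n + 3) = n^2 - 9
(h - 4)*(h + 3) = h^2 - h - 12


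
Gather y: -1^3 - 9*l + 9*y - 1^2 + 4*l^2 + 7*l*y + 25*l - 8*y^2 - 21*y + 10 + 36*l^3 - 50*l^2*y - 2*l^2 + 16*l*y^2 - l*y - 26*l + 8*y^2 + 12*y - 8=36*l^3 + 2*l^2 + 16*l*y^2 - 10*l + y*(-50*l^2 + 6*l)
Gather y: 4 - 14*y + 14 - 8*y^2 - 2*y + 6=-8*y^2 - 16*y + 24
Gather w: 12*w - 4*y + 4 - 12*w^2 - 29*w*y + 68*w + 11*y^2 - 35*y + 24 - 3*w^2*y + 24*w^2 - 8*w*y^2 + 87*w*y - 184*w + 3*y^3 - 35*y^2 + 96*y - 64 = w^2*(12 - 3*y) + w*(-8*y^2 + 58*y - 104) + 3*y^3 - 24*y^2 + 57*y - 36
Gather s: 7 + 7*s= 7*s + 7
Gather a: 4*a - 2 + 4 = 4*a + 2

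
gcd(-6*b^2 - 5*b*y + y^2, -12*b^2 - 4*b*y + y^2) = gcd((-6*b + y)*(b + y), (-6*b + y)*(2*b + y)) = -6*b + y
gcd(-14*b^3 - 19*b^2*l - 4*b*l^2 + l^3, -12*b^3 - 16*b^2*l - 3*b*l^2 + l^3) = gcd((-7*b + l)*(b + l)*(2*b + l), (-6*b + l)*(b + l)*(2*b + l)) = 2*b^2 + 3*b*l + l^2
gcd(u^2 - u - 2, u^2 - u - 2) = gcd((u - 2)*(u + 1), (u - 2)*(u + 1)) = u^2 - u - 2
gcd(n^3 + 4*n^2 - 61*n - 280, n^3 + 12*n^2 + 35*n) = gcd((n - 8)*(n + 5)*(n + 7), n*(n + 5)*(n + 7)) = n^2 + 12*n + 35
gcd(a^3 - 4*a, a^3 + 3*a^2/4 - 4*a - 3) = a^2 - 4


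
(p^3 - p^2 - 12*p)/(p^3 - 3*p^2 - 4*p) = (p + 3)/(p + 1)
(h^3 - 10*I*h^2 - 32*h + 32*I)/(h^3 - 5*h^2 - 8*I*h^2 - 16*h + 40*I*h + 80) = (h - 2*I)/(h - 5)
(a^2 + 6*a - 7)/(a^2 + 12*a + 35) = (a - 1)/(a + 5)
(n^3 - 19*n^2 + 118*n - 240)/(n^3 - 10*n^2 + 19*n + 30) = (n - 8)/(n + 1)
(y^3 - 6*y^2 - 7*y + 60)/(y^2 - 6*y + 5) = (y^2 - y - 12)/(y - 1)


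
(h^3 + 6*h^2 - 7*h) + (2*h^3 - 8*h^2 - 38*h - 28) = 3*h^3 - 2*h^2 - 45*h - 28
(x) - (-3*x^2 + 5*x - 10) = 3*x^2 - 4*x + 10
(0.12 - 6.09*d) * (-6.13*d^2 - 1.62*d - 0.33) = 37.3317*d^3 + 9.1302*d^2 + 1.8153*d - 0.0396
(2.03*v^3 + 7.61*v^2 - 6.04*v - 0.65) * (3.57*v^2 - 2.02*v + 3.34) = 7.2471*v^5 + 23.0671*v^4 - 30.1548*v^3 + 35.2977*v^2 - 18.8606*v - 2.171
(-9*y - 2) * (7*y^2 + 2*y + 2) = -63*y^3 - 32*y^2 - 22*y - 4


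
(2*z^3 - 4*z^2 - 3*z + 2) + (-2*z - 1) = 2*z^3 - 4*z^2 - 5*z + 1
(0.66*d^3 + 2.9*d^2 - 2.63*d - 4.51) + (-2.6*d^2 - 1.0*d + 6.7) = 0.66*d^3 + 0.3*d^2 - 3.63*d + 2.19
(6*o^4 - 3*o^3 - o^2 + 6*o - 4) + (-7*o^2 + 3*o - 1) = 6*o^4 - 3*o^3 - 8*o^2 + 9*o - 5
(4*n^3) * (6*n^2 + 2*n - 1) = 24*n^5 + 8*n^4 - 4*n^3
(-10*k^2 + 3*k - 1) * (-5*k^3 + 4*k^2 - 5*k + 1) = 50*k^5 - 55*k^4 + 67*k^3 - 29*k^2 + 8*k - 1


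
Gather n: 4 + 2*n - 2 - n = n + 2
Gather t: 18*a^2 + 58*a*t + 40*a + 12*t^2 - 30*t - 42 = 18*a^2 + 40*a + 12*t^2 + t*(58*a - 30) - 42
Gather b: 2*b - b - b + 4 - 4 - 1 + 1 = 0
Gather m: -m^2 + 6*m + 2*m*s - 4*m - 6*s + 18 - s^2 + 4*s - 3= -m^2 + m*(2*s + 2) - s^2 - 2*s + 15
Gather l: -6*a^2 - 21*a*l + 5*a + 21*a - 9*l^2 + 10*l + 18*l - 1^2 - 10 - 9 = -6*a^2 + 26*a - 9*l^2 + l*(28 - 21*a) - 20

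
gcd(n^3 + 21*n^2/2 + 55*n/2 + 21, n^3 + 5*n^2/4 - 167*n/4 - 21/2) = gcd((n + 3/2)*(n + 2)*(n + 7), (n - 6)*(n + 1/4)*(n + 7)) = n + 7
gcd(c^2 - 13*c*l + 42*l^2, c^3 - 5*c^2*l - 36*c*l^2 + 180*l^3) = c - 6*l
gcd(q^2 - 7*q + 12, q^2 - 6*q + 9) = q - 3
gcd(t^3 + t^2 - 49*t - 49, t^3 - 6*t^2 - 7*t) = t^2 - 6*t - 7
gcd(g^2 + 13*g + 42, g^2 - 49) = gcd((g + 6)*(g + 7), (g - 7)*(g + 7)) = g + 7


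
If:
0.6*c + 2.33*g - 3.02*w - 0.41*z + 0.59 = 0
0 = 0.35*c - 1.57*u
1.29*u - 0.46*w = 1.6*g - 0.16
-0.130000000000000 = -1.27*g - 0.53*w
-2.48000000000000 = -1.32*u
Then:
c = 8.43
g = 4.96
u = 1.88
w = -11.65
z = 127.79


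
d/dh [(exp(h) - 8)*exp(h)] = 2*(exp(h) - 4)*exp(h)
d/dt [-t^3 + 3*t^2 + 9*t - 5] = -3*t^2 + 6*t + 9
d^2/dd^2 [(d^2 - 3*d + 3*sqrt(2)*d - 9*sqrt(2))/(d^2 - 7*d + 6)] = 2*(4*d^3 + 3*sqrt(2)*d^3 - 27*sqrt(2)*d^2 - 18*d^2 + 54*d + 135*sqrt(2)*d - 261*sqrt(2) - 90)/(d^6 - 21*d^5 + 165*d^4 - 595*d^3 + 990*d^2 - 756*d + 216)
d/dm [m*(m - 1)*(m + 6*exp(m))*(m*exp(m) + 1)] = m*(m - 1)*(m + 1)*(m + 6*exp(m))*exp(m) + m*(m - 1)*(m*exp(m) + 1)*(6*exp(m) + 1) + m*(m + 6*exp(m))*(m*exp(m) + 1) + (m - 1)*(m + 6*exp(m))*(m*exp(m) + 1)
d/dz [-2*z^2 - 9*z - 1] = -4*z - 9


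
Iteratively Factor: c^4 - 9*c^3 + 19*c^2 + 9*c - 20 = (c + 1)*(c^3 - 10*c^2 + 29*c - 20) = (c - 1)*(c + 1)*(c^2 - 9*c + 20) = (c - 5)*(c - 1)*(c + 1)*(c - 4)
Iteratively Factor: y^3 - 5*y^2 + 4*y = (y)*(y^2 - 5*y + 4) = y*(y - 1)*(y - 4)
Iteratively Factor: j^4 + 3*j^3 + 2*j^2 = (j + 2)*(j^3 + j^2) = j*(j + 2)*(j^2 + j) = j^2*(j + 2)*(j + 1)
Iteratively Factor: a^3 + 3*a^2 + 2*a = (a + 1)*(a^2 + 2*a) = (a + 1)*(a + 2)*(a)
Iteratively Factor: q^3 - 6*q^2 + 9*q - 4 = (q - 4)*(q^2 - 2*q + 1) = (q - 4)*(q - 1)*(q - 1)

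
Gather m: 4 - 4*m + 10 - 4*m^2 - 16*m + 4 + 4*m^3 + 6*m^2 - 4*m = 4*m^3 + 2*m^2 - 24*m + 18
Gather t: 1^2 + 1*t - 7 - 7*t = -6*t - 6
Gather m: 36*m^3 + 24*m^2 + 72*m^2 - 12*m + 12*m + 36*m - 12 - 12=36*m^3 + 96*m^2 + 36*m - 24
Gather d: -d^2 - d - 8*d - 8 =-d^2 - 9*d - 8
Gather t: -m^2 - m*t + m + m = -m^2 - m*t + 2*m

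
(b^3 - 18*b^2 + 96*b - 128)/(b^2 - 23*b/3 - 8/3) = 3*(b^2 - 10*b + 16)/(3*b + 1)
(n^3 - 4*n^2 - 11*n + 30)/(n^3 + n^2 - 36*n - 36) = (n^3 - 4*n^2 - 11*n + 30)/(n^3 + n^2 - 36*n - 36)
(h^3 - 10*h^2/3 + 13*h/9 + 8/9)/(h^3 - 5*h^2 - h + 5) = (9*h^2 - 21*h - 8)/(9*(h^2 - 4*h - 5))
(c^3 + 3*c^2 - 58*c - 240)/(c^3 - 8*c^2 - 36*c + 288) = (c + 5)/(c - 6)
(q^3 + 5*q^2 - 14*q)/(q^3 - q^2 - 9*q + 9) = q*(q^2 + 5*q - 14)/(q^3 - q^2 - 9*q + 9)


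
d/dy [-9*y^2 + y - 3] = 1 - 18*y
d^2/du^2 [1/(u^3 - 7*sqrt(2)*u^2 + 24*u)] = 2*(u*(-3*u + 7*sqrt(2))*(u^2 - 7*sqrt(2)*u + 24) + (3*u^2 - 14*sqrt(2)*u + 24)^2)/(u^3*(u^2 - 7*sqrt(2)*u + 24)^3)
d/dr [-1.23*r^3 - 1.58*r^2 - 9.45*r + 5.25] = -3.69*r^2 - 3.16*r - 9.45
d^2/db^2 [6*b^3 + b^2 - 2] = 36*b + 2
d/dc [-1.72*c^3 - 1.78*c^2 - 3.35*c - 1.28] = -5.16*c^2 - 3.56*c - 3.35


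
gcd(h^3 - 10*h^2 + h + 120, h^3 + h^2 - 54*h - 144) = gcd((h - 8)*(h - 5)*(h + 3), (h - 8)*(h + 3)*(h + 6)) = h^2 - 5*h - 24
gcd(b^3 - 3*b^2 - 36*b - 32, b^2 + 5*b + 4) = b^2 + 5*b + 4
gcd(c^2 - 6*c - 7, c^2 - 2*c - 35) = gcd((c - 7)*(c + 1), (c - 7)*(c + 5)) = c - 7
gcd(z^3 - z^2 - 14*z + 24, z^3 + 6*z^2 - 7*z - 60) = z^2 + z - 12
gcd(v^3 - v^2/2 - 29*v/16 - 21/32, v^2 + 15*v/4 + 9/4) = v + 3/4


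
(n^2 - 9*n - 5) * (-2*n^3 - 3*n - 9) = -2*n^5 + 18*n^4 + 7*n^3 + 18*n^2 + 96*n + 45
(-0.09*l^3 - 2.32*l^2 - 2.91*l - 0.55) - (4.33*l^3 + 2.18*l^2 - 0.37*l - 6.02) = -4.42*l^3 - 4.5*l^2 - 2.54*l + 5.47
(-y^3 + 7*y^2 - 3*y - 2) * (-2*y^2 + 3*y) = 2*y^5 - 17*y^4 + 27*y^3 - 5*y^2 - 6*y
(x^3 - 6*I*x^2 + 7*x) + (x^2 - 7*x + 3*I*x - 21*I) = x^3 + x^2 - 6*I*x^2 + 3*I*x - 21*I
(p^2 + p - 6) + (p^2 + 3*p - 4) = 2*p^2 + 4*p - 10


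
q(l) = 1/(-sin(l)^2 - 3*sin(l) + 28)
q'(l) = (2*sin(l)*cos(l) + 3*cos(l))/(-sin(l)^2 - 3*sin(l) + 28)^2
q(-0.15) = 0.04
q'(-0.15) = 0.00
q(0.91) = 0.04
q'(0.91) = 0.00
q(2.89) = 0.04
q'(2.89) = -0.00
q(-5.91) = 0.04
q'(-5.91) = 0.00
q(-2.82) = 0.03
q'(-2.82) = -0.00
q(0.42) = 0.04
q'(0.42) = 0.00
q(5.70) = 0.03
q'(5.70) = 0.00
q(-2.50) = 0.03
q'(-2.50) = -0.00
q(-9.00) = 0.03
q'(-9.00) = 0.00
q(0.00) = 0.04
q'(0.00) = 0.00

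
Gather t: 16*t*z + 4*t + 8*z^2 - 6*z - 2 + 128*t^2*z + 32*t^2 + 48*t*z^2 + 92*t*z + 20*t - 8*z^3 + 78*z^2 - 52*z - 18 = t^2*(128*z + 32) + t*(48*z^2 + 108*z + 24) - 8*z^3 + 86*z^2 - 58*z - 20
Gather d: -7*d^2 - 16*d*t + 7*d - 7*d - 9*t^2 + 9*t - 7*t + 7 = -7*d^2 - 16*d*t - 9*t^2 + 2*t + 7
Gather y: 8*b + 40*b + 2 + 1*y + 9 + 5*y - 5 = 48*b + 6*y + 6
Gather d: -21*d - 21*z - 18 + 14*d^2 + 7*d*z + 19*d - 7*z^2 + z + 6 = 14*d^2 + d*(7*z - 2) - 7*z^2 - 20*z - 12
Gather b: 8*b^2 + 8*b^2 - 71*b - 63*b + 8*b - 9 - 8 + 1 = 16*b^2 - 126*b - 16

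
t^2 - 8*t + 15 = (t - 5)*(t - 3)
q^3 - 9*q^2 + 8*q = q*(q - 8)*(q - 1)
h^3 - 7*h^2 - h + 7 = (h - 7)*(h - 1)*(h + 1)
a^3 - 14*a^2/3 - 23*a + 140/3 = (a - 7)*(a - 5/3)*(a + 4)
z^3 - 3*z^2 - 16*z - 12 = (z - 6)*(z + 1)*(z + 2)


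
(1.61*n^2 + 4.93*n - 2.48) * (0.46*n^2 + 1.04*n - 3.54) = 0.7406*n^4 + 3.9422*n^3 - 1.713*n^2 - 20.0314*n + 8.7792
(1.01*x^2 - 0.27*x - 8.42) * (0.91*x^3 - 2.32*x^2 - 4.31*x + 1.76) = 0.9191*x^5 - 2.5889*x^4 - 11.3889*x^3 + 22.4757*x^2 + 35.815*x - 14.8192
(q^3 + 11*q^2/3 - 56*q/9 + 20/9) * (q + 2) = q^4 + 17*q^3/3 + 10*q^2/9 - 92*q/9 + 40/9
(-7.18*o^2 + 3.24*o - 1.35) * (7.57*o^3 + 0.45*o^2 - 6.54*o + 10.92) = -54.3526*o^5 + 21.2958*o^4 + 38.1957*o^3 - 100.2027*o^2 + 44.2098*o - 14.742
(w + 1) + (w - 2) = 2*w - 1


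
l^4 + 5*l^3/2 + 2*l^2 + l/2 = l*(l + 1/2)*(l + 1)^2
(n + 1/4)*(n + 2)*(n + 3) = n^3 + 21*n^2/4 + 29*n/4 + 3/2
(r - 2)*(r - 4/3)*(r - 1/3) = r^3 - 11*r^2/3 + 34*r/9 - 8/9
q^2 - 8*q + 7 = (q - 7)*(q - 1)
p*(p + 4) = p^2 + 4*p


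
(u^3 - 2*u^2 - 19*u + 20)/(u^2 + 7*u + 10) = (u^3 - 2*u^2 - 19*u + 20)/(u^2 + 7*u + 10)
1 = 1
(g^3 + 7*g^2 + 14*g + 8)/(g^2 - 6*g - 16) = (g^2 + 5*g + 4)/(g - 8)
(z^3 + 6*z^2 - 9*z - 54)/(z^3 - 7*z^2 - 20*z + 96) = (z^2 + 9*z + 18)/(z^2 - 4*z - 32)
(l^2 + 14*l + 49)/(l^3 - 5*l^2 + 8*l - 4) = (l^2 + 14*l + 49)/(l^3 - 5*l^2 + 8*l - 4)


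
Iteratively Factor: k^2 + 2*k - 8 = (k - 2)*(k + 4)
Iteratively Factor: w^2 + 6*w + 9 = (w + 3)*(w + 3)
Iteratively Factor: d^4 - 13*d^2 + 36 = (d - 2)*(d^3 + 2*d^2 - 9*d - 18) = (d - 2)*(d + 2)*(d^2 - 9) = (d - 2)*(d + 2)*(d + 3)*(d - 3)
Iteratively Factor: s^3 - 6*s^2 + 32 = (s - 4)*(s^2 - 2*s - 8) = (s - 4)*(s + 2)*(s - 4)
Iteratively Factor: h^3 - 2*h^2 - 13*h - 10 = (h + 1)*(h^2 - 3*h - 10) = (h + 1)*(h + 2)*(h - 5)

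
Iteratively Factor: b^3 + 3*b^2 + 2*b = (b + 1)*(b^2 + 2*b) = b*(b + 1)*(b + 2)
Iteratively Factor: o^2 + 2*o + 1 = (o + 1)*(o + 1)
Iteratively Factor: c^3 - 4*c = (c - 2)*(c^2 + 2*c) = c*(c - 2)*(c + 2)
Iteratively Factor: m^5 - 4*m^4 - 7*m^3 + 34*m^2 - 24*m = (m + 3)*(m^4 - 7*m^3 + 14*m^2 - 8*m) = (m - 1)*(m + 3)*(m^3 - 6*m^2 + 8*m) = (m - 4)*(m - 1)*(m + 3)*(m^2 - 2*m) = (m - 4)*(m - 2)*(m - 1)*(m + 3)*(m)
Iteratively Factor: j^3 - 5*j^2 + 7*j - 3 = (j - 3)*(j^2 - 2*j + 1) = (j - 3)*(j - 1)*(j - 1)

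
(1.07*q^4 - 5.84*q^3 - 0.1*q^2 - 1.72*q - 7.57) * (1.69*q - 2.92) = 1.8083*q^5 - 12.994*q^4 + 16.8838*q^3 - 2.6148*q^2 - 7.7709*q + 22.1044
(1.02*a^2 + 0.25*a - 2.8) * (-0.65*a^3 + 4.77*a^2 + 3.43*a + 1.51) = -0.663*a^5 + 4.7029*a^4 + 6.5111*a^3 - 10.9583*a^2 - 9.2265*a - 4.228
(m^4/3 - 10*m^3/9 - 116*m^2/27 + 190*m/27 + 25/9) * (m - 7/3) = m^5/3 - 17*m^4/9 - 46*m^3/27 + 1382*m^2/81 - 1105*m/81 - 175/27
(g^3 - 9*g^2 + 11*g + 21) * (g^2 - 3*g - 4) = g^5 - 12*g^4 + 34*g^3 + 24*g^2 - 107*g - 84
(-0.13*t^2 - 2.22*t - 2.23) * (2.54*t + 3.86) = -0.3302*t^3 - 6.1406*t^2 - 14.2334*t - 8.6078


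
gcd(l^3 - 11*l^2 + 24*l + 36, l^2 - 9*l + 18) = l - 6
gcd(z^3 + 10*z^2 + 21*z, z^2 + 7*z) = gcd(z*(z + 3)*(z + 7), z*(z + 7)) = z^2 + 7*z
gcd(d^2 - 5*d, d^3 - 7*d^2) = d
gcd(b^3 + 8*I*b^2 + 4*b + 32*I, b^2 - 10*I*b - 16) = b - 2*I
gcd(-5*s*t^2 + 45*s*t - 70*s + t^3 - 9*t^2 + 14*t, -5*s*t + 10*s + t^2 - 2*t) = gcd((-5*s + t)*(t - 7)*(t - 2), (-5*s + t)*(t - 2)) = 5*s*t - 10*s - t^2 + 2*t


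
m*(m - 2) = m^2 - 2*m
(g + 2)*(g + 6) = g^2 + 8*g + 12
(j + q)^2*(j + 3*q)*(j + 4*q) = j^4 + 9*j^3*q + 27*j^2*q^2 + 31*j*q^3 + 12*q^4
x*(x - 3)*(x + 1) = x^3 - 2*x^2 - 3*x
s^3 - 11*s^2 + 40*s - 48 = (s - 4)^2*(s - 3)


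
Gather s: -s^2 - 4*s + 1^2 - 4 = -s^2 - 4*s - 3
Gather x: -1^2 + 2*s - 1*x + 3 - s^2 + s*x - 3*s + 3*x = -s^2 - s + x*(s + 2) + 2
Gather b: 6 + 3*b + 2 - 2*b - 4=b + 4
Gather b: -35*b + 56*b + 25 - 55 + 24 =21*b - 6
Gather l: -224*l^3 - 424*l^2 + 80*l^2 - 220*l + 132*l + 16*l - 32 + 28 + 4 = -224*l^3 - 344*l^2 - 72*l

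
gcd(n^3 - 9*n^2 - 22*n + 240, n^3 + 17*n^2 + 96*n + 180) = n + 5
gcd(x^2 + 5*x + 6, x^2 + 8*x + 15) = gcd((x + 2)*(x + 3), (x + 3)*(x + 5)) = x + 3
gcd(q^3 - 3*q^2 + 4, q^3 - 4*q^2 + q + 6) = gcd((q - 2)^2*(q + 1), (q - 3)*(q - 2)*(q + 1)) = q^2 - q - 2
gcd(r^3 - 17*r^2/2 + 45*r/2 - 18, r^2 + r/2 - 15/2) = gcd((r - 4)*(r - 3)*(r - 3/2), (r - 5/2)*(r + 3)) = 1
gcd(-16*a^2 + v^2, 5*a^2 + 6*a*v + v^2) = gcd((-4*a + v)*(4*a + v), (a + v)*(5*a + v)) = 1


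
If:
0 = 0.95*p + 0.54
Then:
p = -0.57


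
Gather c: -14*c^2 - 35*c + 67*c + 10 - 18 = -14*c^2 + 32*c - 8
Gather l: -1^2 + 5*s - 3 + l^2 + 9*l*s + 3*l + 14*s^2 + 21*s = l^2 + l*(9*s + 3) + 14*s^2 + 26*s - 4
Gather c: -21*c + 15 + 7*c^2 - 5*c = 7*c^2 - 26*c + 15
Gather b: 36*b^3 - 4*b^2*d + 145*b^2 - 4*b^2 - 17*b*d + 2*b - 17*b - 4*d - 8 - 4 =36*b^3 + b^2*(141 - 4*d) + b*(-17*d - 15) - 4*d - 12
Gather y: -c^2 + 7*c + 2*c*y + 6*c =-c^2 + 2*c*y + 13*c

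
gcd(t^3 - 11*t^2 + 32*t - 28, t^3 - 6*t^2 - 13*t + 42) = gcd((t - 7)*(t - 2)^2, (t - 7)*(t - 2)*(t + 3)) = t^2 - 9*t + 14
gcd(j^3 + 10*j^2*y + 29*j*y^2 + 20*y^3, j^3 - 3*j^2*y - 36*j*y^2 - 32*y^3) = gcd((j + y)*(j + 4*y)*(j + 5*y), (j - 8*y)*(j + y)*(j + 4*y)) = j^2 + 5*j*y + 4*y^2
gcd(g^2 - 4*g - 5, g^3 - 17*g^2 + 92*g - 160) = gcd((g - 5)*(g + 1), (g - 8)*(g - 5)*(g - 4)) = g - 5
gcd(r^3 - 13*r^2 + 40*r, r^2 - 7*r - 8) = r - 8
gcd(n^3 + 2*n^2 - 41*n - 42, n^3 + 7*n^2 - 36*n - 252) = n^2 + n - 42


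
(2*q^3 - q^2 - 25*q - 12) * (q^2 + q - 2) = 2*q^5 + q^4 - 30*q^3 - 35*q^2 + 38*q + 24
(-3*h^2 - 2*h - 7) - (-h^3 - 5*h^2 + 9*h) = h^3 + 2*h^2 - 11*h - 7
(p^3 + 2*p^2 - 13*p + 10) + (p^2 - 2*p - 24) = p^3 + 3*p^2 - 15*p - 14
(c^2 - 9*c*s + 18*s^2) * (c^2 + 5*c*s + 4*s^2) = c^4 - 4*c^3*s - 23*c^2*s^2 + 54*c*s^3 + 72*s^4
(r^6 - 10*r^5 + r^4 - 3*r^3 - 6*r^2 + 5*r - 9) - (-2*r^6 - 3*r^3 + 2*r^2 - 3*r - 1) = 3*r^6 - 10*r^5 + r^4 - 8*r^2 + 8*r - 8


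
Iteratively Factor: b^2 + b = (b + 1)*(b)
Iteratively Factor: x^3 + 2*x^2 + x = (x)*(x^2 + 2*x + 1) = x*(x + 1)*(x + 1)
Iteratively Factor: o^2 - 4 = (o - 2)*(o + 2)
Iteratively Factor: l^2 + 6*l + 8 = (l + 2)*(l + 4)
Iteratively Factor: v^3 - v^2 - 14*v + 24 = (v - 2)*(v^2 + v - 12) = (v - 2)*(v + 4)*(v - 3)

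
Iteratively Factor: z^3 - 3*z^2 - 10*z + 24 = (z + 3)*(z^2 - 6*z + 8) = (z - 4)*(z + 3)*(z - 2)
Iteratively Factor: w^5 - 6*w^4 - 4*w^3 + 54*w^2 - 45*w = (w - 3)*(w^4 - 3*w^3 - 13*w^2 + 15*w) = (w - 3)*(w - 1)*(w^3 - 2*w^2 - 15*w) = w*(w - 3)*(w - 1)*(w^2 - 2*w - 15) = w*(w - 5)*(w - 3)*(w - 1)*(w + 3)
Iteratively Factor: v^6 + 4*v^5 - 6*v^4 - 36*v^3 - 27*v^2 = (v + 1)*(v^5 + 3*v^4 - 9*v^3 - 27*v^2) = (v + 1)*(v + 3)*(v^4 - 9*v^2) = v*(v + 1)*(v + 3)*(v^3 - 9*v) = v^2*(v + 1)*(v + 3)*(v^2 - 9) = v^2*(v - 3)*(v + 1)*(v + 3)*(v + 3)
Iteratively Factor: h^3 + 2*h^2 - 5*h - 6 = (h - 2)*(h^2 + 4*h + 3) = (h - 2)*(h + 3)*(h + 1)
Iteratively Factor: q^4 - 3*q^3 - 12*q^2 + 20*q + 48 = (q + 2)*(q^3 - 5*q^2 - 2*q + 24) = (q + 2)^2*(q^2 - 7*q + 12) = (q - 3)*(q + 2)^2*(q - 4)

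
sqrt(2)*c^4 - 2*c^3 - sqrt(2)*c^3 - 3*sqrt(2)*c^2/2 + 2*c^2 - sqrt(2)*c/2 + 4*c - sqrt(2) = (c - 2)*(c - sqrt(2)/2)^2*(sqrt(2)*c + sqrt(2))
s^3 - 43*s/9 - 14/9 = (s - 7/3)*(s + 1/3)*(s + 2)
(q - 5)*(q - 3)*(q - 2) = q^3 - 10*q^2 + 31*q - 30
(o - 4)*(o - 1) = o^2 - 5*o + 4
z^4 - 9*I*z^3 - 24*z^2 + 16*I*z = z*(z - 4*I)^2*(z - I)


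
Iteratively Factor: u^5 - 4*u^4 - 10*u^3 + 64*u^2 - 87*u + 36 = (u + 4)*(u^4 - 8*u^3 + 22*u^2 - 24*u + 9) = (u - 3)*(u + 4)*(u^3 - 5*u^2 + 7*u - 3) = (u - 3)*(u - 1)*(u + 4)*(u^2 - 4*u + 3) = (u - 3)*(u - 1)^2*(u + 4)*(u - 3)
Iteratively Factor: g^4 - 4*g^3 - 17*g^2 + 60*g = (g)*(g^3 - 4*g^2 - 17*g + 60) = g*(g - 3)*(g^2 - g - 20) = g*(g - 3)*(g + 4)*(g - 5)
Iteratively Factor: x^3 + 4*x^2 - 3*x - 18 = (x + 3)*(x^2 + x - 6) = (x + 3)^2*(x - 2)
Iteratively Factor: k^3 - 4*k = (k + 2)*(k^2 - 2*k) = k*(k + 2)*(k - 2)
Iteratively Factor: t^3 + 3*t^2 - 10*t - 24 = (t + 2)*(t^2 + t - 12) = (t - 3)*(t + 2)*(t + 4)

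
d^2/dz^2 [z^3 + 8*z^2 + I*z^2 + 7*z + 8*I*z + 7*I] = 6*z + 16 + 2*I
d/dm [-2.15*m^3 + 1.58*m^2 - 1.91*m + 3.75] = -6.45*m^2 + 3.16*m - 1.91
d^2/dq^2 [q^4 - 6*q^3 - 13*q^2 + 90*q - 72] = 12*q^2 - 36*q - 26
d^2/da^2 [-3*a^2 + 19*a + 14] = -6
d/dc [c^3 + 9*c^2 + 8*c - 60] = 3*c^2 + 18*c + 8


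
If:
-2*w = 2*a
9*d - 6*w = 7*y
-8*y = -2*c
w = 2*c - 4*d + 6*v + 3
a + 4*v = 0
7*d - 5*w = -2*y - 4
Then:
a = -50/261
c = -184/87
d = -74/261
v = 25/522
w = 50/261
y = -46/87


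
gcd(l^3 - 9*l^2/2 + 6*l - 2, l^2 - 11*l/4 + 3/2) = l - 2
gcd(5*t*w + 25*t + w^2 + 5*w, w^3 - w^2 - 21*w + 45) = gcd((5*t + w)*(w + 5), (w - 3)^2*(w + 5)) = w + 5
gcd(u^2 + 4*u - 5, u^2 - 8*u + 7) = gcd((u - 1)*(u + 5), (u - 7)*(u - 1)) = u - 1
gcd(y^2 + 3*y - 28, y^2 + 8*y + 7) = y + 7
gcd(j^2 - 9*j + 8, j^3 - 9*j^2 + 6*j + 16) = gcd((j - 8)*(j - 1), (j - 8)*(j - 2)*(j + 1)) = j - 8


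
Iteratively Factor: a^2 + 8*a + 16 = (a + 4)*(a + 4)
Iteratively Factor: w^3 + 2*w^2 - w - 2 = (w + 2)*(w^2 - 1) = (w - 1)*(w + 2)*(w + 1)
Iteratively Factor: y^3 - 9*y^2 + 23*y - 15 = (y - 3)*(y^2 - 6*y + 5) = (y - 5)*(y - 3)*(y - 1)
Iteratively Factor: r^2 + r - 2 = (r - 1)*(r + 2)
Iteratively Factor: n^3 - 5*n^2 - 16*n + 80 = (n - 4)*(n^2 - n - 20) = (n - 4)*(n + 4)*(n - 5)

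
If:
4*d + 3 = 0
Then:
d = -3/4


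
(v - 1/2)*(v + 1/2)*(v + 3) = v^3 + 3*v^2 - v/4 - 3/4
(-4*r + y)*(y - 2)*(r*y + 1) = -4*r^2*y^2 + 8*r^2*y + r*y^3 - 2*r*y^2 - 4*r*y + 8*r + y^2 - 2*y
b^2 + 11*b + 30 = (b + 5)*(b + 6)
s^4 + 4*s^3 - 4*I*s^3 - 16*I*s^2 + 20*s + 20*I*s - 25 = (s + 5)*(s - 5*I)*(-I*s + 1)*(I*s - I)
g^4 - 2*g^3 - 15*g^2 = g^2*(g - 5)*(g + 3)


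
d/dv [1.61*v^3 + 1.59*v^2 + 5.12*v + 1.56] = 4.83*v^2 + 3.18*v + 5.12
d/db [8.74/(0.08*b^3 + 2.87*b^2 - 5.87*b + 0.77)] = (-2.0976*b^2 - 50.1676*b + 51.3038)/(0.08*b^3 + 2.87*b^2 - 5.87*b + 0.77)^2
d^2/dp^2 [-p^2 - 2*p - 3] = -2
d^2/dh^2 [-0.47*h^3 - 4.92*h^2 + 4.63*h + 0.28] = -2.82*h - 9.84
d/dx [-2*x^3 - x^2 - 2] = 2*x*(-3*x - 1)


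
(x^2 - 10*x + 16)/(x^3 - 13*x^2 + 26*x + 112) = (x - 2)/(x^2 - 5*x - 14)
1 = 1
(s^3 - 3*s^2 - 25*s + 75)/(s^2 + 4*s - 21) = (s^2 - 25)/(s + 7)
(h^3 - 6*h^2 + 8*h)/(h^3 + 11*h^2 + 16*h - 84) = h*(h - 4)/(h^2 + 13*h + 42)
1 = 1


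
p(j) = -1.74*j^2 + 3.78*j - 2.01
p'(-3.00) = 14.22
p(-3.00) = -29.01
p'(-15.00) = 55.98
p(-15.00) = -450.21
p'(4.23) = -10.94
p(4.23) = -17.15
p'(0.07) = 3.54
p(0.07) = -1.75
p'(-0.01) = 3.81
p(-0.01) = -2.05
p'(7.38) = -21.90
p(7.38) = -68.88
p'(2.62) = -5.34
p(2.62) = -4.05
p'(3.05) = -6.83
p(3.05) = -6.67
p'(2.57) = -5.16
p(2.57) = -3.79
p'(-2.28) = 11.71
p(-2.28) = -19.67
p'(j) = 3.78 - 3.48*j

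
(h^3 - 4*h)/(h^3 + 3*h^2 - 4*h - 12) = h/(h + 3)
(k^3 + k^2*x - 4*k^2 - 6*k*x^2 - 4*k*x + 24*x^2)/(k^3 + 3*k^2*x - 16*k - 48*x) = (k - 2*x)/(k + 4)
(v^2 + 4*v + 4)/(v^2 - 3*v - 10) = (v + 2)/(v - 5)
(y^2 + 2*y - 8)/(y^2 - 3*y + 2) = (y + 4)/(y - 1)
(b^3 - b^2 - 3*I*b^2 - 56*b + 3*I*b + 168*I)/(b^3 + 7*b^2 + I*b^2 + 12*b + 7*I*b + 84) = (b - 8)/(b + 4*I)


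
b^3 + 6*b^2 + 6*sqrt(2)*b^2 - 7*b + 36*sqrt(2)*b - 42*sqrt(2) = (b - 1)*(b + 7)*(b + 6*sqrt(2))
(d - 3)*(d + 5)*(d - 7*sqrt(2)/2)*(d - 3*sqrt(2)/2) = d^4 - 5*sqrt(2)*d^3 + 2*d^3 - 10*sqrt(2)*d^2 - 9*d^2/2 + 21*d + 75*sqrt(2)*d - 315/2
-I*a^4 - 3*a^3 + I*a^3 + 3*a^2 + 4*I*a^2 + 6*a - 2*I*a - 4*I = (a - 2)*(a - 2*I)*(a - I)*(-I*a - I)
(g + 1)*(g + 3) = g^2 + 4*g + 3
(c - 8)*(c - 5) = c^2 - 13*c + 40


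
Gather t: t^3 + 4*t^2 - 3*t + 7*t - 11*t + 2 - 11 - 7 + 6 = t^3 + 4*t^2 - 7*t - 10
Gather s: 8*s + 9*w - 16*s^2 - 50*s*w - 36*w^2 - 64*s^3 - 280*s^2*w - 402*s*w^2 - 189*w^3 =-64*s^3 + s^2*(-280*w - 16) + s*(-402*w^2 - 50*w + 8) - 189*w^3 - 36*w^2 + 9*w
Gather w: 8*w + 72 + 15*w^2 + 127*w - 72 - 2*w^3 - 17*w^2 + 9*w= -2*w^3 - 2*w^2 + 144*w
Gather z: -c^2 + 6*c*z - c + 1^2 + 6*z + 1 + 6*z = -c^2 - c + z*(6*c + 12) + 2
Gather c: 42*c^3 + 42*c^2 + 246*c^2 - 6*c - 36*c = 42*c^3 + 288*c^2 - 42*c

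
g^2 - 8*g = g*(g - 8)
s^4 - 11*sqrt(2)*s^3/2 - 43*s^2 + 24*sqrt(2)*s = s*(s - 8*sqrt(2))*(s - sqrt(2)/2)*(s + 3*sqrt(2))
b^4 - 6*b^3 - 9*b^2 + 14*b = b*(b - 7)*(b - 1)*(b + 2)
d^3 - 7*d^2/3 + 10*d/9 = d*(d - 5/3)*(d - 2/3)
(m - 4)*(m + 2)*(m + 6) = m^3 + 4*m^2 - 20*m - 48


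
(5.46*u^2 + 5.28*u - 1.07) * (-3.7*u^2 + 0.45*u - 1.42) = -20.202*u^4 - 17.079*u^3 - 1.4182*u^2 - 7.9791*u + 1.5194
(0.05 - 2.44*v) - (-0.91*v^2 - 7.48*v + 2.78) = 0.91*v^2 + 5.04*v - 2.73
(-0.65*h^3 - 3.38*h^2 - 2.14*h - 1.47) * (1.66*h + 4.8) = -1.079*h^4 - 8.7308*h^3 - 19.7764*h^2 - 12.7122*h - 7.056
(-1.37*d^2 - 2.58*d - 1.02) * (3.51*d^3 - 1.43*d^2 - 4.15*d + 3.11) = -4.8087*d^5 - 7.0967*d^4 + 5.7947*d^3 + 7.9049*d^2 - 3.7908*d - 3.1722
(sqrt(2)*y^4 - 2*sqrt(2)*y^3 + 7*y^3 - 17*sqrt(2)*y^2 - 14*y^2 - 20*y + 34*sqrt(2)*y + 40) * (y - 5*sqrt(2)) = sqrt(2)*y^5 - 3*y^4 - 2*sqrt(2)*y^4 - 52*sqrt(2)*y^3 + 6*y^3 + 104*sqrt(2)*y^2 + 150*y^2 - 300*y + 100*sqrt(2)*y - 200*sqrt(2)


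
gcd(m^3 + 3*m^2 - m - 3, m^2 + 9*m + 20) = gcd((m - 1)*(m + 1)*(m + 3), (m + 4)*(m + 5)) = 1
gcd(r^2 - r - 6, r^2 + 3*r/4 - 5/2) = r + 2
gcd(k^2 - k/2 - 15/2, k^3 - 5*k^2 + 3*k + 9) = k - 3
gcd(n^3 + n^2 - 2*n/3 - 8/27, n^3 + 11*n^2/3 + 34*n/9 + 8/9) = n^2 + 5*n/3 + 4/9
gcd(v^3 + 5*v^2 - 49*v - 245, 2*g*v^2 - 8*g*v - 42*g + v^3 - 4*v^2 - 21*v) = v - 7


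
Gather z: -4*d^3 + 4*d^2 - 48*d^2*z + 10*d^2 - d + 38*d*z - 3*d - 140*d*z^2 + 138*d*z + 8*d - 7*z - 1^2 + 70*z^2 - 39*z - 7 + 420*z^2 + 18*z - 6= -4*d^3 + 14*d^2 + 4*d + z^2*(490 - 140*d) + z*(-48*d^2 + 176*d - 28) - 14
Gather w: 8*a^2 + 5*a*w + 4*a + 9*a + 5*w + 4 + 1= 8*a^2 + 13*a + w*(5*a + 5) + 5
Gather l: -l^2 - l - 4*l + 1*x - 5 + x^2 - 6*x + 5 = -l^2 - 5*l + x^2 - 5*x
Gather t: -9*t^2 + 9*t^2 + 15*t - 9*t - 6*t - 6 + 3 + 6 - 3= 0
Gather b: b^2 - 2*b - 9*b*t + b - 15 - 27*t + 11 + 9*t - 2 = b^2 + b*(-9*t - 1) - 18*t - 6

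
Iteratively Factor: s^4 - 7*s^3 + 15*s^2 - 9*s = (s - 3)*(s^3 - 4*s^2 + 3*s) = s*(s - 3)*(s^2 - 4*s + 3) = s*(s - 3)*(s - 1)*(s - 3)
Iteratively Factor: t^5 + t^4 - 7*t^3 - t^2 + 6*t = (t)*(t^4 + t^3 - 7*t^2 - t + 6) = t*(t + 1)*(t^3 - 7*t + 6) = t*(t - 2)*(t + 1)*(t^2 + 2*t - 3) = t*(t - 2)*(t + 1)*(t + 3)*(t - 1)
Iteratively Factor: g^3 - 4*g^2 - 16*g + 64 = (g - 4)*(g^2 - 16) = (g - 4)^2*(g + 4)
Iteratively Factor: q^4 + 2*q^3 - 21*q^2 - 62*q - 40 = (q + 4)*(q^3 - 2*q^2 - 13*q - 10) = (q + 2)*(q + 4)*(q^2 - 4*q - 5) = (q + 1)*(q + 2)*(q + 4)*(q - 5)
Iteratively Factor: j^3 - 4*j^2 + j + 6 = (j - 3)*(j^2 - j - 2) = (j - 3)*(j + 1)*(j - 2)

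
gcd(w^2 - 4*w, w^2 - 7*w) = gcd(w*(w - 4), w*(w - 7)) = w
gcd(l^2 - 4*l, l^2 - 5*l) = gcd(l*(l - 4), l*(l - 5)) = l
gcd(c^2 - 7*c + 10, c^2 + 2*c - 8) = c - 2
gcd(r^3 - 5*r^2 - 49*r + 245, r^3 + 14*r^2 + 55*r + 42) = r + 7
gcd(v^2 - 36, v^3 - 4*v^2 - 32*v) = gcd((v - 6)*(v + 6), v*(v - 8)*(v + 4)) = 1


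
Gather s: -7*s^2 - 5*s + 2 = -7*s^2 - 5*s + 2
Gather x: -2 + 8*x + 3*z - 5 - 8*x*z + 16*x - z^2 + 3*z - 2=x*(24 - 8*z) - z^2 + 6*z - 9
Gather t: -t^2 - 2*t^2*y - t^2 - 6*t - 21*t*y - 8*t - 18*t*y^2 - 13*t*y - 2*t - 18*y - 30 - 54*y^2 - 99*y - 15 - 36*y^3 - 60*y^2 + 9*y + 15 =t^2*(-2*y - 2) + t*(-18*y^2 - 34*y - 16) - 36*y^3 - 114*y^2 - 108*y - 30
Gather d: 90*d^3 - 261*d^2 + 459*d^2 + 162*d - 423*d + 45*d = 90*d^3 + 198*d^2 - 216*d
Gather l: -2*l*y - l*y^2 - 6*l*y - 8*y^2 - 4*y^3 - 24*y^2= l*(-y^2 - 8*y) - 4*y^3 - 32*y^2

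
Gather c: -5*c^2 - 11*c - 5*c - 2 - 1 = -5*c^2 - 16*c - 3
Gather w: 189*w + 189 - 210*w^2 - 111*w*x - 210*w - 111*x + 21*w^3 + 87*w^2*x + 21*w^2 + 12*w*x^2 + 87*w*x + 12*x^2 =21*w^3 + w^2*(87*x - 189) + w*(12*x^2 - 24*x - 21) + 12*x^2 - 111*x + 189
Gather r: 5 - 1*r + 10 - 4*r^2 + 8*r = -4*r^2 + 7*r + 15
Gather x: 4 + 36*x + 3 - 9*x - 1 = 27*x + 6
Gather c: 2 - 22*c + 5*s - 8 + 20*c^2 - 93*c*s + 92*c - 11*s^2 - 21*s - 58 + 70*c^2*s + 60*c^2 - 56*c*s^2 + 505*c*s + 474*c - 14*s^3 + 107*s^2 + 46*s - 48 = c^2*(70*s + 80) + c*(-56*s^2 + 412*s + 544) - 14*s^3 + 96*s^2 + 30*s - 112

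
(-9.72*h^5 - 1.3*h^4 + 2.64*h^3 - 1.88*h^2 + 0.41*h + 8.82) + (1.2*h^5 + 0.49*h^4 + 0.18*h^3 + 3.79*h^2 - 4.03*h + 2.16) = -8.52*h^5 - 0.81*h^4 + 2.82*h^3 + 1.91*h^2 - 3.62*h + 10.98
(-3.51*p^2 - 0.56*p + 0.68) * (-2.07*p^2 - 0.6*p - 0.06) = 7.2657*p^4 + 3.2652*p^3 - 0.861*p^2 - 0.3744*p - 0.0408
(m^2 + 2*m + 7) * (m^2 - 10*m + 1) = m^4 - 8*m^3 - 12*m^2 - 68*m + 7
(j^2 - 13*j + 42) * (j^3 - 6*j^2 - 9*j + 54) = j^5 - 19*j^4 + 111*j^3 - 81*j^2 - 1080*j + 2268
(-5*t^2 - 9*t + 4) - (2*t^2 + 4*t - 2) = -7*t^2 - 13*t + 6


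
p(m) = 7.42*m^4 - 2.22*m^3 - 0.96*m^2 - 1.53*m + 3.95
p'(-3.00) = -857.07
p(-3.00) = 660.86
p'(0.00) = -1.53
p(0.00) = 3.95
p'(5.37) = 4392.18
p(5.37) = 5794.50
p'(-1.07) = -43.46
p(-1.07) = 16.93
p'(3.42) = 1101.26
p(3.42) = 913.78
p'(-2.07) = -289.35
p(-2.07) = 158.93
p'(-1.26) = -69.06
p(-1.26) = 27.50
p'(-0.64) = -10.81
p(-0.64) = 6.36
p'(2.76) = 566.45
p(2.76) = 376.31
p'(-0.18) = -1.57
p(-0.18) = 4.22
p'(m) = 29.68*m^3 - 6.66*m^2 - 1.92*m - 1.53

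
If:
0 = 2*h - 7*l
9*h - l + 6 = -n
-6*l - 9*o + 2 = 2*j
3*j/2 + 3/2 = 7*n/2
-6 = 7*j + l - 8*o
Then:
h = -24087/33391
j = -11096/33391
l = -6882/33391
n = 9555/33391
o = 14474/33391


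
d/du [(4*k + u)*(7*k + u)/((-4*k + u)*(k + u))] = 2*k*(20*k^2 - 32*k*u - 7*u^2)/(16*k^4 + 24*k^3*u + k^2*u^2 - 6*k*u^3 + u^4)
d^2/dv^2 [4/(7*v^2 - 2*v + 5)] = 8*(-49*v^2 + 14*v + 4*(7*v - 1)^2 - 35)/(7*v^2 - 2*v + 5)^3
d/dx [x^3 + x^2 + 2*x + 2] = 3*x^2 + 2*x + 2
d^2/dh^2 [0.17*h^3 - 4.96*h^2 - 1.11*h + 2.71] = 1.02*h - 9.92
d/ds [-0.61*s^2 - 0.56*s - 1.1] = -1.22*s - 0.56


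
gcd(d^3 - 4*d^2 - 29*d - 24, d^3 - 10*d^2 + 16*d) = d - 8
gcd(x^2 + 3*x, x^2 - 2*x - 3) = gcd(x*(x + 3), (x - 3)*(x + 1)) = 1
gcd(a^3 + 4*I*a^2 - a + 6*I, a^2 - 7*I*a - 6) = a - I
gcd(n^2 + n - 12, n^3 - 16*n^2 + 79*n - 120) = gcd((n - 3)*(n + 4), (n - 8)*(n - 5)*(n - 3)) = n - 3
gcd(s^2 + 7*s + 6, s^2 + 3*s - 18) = s + 6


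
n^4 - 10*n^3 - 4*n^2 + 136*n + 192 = (n - 8)*(n - 6)*(n + 2)^2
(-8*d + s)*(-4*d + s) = 32*d^2 - 12*d*s + s^2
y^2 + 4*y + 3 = (y + 1)*(y + 3)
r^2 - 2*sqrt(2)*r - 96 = (r - 8*sqrt(2))*(r + 6*sqrt(2))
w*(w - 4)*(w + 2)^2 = w^4 - 12*w^2 - 16*w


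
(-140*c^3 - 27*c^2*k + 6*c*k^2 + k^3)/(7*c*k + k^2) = -20*c^2/k - c + k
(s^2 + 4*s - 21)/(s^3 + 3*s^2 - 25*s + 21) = 1/(s - 1)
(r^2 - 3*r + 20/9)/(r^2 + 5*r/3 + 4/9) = (9*r^2 - 27*r + 20)/(9*r^2 + 15*r + 4)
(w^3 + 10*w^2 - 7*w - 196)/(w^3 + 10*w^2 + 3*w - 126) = (w^2 + 3*w - 28)/(w^2 + 3*w - 18)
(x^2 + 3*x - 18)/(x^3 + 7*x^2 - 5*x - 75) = (x + 6)/(x^2 + 10*x + 25)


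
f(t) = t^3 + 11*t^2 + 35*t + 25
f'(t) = 3*t^2 + 22*t + 35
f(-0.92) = 1.33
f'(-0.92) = 17.30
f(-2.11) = -9.27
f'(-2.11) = 1.94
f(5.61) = 744.10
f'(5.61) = 252.84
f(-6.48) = -12.00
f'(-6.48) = 18.41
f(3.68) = 352.60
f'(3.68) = 156.59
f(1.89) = 137.19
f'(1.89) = 87.30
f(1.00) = 72.00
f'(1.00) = 60.00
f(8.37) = 1674.95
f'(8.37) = 429.31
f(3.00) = 256.00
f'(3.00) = 128.00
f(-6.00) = -5.00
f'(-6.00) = 11.00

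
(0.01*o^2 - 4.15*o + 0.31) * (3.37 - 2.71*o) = -0.0271*o^3 + 11.2802*o^2 - 14.8256*o + 1.0447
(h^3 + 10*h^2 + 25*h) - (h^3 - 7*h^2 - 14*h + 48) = 17*h^2 + 39*h - 48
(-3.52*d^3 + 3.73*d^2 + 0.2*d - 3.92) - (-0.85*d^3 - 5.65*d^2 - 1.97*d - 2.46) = -2.67*d^3 + 9.38*d^2 + 2.17*d - 1.46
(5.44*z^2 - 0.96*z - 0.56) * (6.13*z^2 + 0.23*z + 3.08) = 33.3472*z^4 - 4.6336*z^3 + 13.1016*z^2 - 3.0856*z - 1.7248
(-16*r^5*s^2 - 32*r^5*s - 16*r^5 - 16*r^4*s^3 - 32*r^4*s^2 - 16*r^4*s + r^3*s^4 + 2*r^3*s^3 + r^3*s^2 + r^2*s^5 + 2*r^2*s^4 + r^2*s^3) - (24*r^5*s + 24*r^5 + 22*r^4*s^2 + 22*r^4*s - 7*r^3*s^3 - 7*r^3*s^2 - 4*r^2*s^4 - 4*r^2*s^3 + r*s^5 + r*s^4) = -16*r^5*s^2 - 56*r^5*s - 40*r^5 - 16*r^4*s^3 - 54*r^4*s^2 - 38*r^4*s + r^3*s^4 + 9*r^3*s^3 + 8*r^3*s^2 + r^2*s^5 + 6*r^2*s^4 + 5*r^2*s^3 - r*s^5 - r*s^4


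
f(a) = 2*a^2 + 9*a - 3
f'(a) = 4*a + 9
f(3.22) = 46.72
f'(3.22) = 21.88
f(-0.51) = -7.07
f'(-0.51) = 6.96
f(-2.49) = -13.01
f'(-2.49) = -0.96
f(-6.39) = 21.15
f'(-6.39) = -16.56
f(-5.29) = 5.36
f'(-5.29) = -12.16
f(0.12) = -1.89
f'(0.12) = 9.48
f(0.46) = 1.56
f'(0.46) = 10.84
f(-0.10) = -3.88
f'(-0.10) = 8.60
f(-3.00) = -12.00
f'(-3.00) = -3.00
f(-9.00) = 78.00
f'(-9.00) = -27.00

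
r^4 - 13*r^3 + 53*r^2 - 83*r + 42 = (r - 7)*(r - 3)*(r - 2)*(r - 1)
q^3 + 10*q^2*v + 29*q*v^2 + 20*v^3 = (q + v)*(q + 4*v)*(q + 5*v)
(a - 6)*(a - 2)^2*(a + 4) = a^4 - 6*a^3 - 12*a^2 + 88*a - 96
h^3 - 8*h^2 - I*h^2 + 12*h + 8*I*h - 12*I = (h - 6)*(h - 2)*(h - I)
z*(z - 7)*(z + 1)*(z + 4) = z^4 - 2*z^3 - 31*z^2 - 28*z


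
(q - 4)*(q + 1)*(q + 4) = q^3 + q^2 - 16*q - 16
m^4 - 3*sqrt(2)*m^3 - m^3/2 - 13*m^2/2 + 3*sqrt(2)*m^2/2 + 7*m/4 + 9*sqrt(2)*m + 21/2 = (m - 2)*(m + 3/2)*(m - 7*sqrt(2)/2)*(m + sqrt(2)/2)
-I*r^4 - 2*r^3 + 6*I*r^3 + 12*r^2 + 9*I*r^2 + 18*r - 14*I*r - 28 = (r - 7)*(r + 2)*(r - 2*I)*(-I*r + I)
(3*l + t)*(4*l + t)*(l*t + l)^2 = 12*l^4*t^2 + 24*l^4*t + 12*l^4 + 7*l^3*t^3 + 14*l^3*t^2 + 7*l^3*t + l^2*t^4 + 2*l^2*t^3 + l^2*t^2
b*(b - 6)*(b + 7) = b^3 + b^2 - 42*b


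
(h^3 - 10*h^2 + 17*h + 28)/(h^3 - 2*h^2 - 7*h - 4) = (h - 7)/(h + 1)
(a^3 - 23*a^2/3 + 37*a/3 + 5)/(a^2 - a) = (3*a^3 - 23*a^2 + 37*a + 15)/(3*a*(a - 1))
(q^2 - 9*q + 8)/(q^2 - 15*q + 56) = (q - 1)/(q - 7)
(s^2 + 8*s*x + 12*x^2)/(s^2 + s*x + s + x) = (s^2 + 8*s*x + 12*x^2)/(s^2 + s*x + s + x)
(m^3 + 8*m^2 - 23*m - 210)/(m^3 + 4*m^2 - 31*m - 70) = (m + 6)/(m + 2)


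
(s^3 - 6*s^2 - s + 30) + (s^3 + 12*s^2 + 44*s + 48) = 2*s^3 + 6*s^2 + 43*s + 78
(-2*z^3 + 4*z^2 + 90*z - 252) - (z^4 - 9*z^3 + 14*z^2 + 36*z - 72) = -z^4 + 7*z^3 - 10*z^2 + 54*z - 180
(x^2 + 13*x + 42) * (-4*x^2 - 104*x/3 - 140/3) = -4*x^4 - 260*x^3/3 - 1996*x^2/3 - 6188*x/3 - 1960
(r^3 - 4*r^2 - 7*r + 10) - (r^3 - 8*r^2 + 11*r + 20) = 4*r^2 - 18*r - 10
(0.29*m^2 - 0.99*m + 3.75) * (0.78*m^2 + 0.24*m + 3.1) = 0.2262*m^4 - 0.7026*m^3 + 3.5864*m^2 - 2.169*m + 11.625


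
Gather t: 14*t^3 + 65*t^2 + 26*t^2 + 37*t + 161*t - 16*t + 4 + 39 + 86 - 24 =14*t^3 + 91*t^2 + 182*t + 105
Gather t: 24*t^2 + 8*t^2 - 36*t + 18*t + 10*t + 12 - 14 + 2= 32*t^2 - 8*t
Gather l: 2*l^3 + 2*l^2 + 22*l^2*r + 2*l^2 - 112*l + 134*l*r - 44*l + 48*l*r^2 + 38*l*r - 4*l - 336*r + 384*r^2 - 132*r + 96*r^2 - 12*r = 2*l^3 + l^2*(22*r + 4) + l*(48*r^2 + 172*r - 160) + 480*r^2 - 480*r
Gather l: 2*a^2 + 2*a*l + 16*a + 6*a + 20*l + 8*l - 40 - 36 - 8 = 2*a^2 + 22*a + l*(2*a + 28) - 84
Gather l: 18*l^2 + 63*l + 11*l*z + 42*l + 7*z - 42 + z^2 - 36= 18*l^2 + l*(11*z + 105) + z^2 + 7*z - 78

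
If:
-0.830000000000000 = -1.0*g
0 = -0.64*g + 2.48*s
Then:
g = 0.83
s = 0.21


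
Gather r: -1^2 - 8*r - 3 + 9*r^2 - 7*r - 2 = 9*r^2 - 15*r - 6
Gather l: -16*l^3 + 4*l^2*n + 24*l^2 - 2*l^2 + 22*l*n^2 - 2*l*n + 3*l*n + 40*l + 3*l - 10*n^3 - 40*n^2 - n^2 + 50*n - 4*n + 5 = -16*l^3 + l^2*(4*n + 22) + l*(22*n^2 + n + 43) - 10*n^3 - 41*n^2 + 46*n + 5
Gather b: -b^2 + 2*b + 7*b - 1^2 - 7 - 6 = -b^2 + 9*b - 14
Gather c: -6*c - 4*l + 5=-6*c - 4*l + 5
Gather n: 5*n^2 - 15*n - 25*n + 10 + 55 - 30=5*n^2 - 40*n + 35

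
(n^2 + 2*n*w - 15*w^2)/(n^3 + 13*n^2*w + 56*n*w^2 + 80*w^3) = (n - 3*w)/(n^2 + 8*n*w + 16*w^2)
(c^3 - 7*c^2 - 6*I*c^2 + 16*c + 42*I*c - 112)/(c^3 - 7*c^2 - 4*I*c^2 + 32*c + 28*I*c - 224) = (c + 2*I)/(c + 4*I)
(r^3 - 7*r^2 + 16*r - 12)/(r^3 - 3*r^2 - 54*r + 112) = (r^2 - 5*r + 6)/(r^2 - r - 56)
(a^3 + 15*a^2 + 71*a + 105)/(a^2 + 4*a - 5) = (a^2 + 10*a + 21)/(a - 1)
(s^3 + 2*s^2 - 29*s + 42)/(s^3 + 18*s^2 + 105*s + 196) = (s^2 - 5*s + 6)/(s^2 + 11*s + 28)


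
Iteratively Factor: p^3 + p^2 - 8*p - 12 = (p + 2)*(p^2 - p - 6) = (p + 2)^2*(p - 3)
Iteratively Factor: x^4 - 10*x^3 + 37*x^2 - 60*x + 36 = (x - 2)*(x^3 - 8*x^2 + 21*x - 18) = (x - 3)*(x - 2)*(x^2 - 5*x + 6) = (x - 3)^2*(x - 2)*(x - 2)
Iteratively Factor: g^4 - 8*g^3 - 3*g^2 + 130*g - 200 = (g + 4)*(g^3 - 12*g^2 + 45*g - 50) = (g - 5)*(g + 4)*(g^2 - 7*g + 10) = (g - 5)^2*(g + 4)*(g - 2)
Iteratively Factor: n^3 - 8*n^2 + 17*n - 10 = (n - 1)*(n^2 - 7*n + 10) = (n - 5)*(n - 1)*(n - 2)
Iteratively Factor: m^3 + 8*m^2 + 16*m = (m + 4)*(m^2 + 4*m) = m*(m + 4)*(m + 4)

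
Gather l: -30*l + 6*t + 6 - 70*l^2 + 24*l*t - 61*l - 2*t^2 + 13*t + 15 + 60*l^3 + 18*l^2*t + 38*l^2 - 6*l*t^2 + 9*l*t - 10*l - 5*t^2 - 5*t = 60*l^3 + l^2*(18*t - 32) + l*(-6*t^2 + 33*t - 101) - 7*t^2 + 14*t + 21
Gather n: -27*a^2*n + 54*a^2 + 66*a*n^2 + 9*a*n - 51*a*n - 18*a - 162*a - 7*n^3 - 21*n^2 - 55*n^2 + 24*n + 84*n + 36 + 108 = 54*a^2 - 180*a - 7*n^3 + n^2*(66*a - 76) + n*(-27*a^2 - 42*a + 108) + 144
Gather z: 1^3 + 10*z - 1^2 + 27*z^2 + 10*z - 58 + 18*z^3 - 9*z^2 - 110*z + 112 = 18*z^3 + 18*z^2 - 90*z + 54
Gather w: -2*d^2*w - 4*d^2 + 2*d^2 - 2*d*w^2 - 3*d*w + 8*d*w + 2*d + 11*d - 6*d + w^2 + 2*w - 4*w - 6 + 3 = -2*d^2 + 7*d + w^2*(1 - 2*d) + w*(-2*d^2 + 5*d - 2) - 3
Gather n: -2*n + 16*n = 14*n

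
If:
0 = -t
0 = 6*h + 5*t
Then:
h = 0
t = 0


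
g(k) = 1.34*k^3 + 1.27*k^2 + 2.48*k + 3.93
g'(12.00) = 611.84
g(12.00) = 2532.09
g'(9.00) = 350.96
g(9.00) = 1105.98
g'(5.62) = 143.72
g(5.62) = 295.84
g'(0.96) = 8.62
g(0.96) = 8.67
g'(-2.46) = 20.56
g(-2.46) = -14.43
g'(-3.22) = 35.98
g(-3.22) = -35.63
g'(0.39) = 4.08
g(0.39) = 5.17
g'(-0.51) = 2.23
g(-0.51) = 2.82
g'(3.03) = 47.08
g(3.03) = 60.38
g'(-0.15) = 2.19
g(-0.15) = 3.58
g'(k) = 4.02*k^2 + 2.54*k + 2.48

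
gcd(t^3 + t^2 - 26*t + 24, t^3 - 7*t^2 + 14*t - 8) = t^2 - 5*t + 4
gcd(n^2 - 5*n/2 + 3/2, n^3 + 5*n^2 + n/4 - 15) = n - 3/2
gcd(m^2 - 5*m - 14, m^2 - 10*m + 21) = m - 7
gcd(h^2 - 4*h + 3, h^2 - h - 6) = h - 3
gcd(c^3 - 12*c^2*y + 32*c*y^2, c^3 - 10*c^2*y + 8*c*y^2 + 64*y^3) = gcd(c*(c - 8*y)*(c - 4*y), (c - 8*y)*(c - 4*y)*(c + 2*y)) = c^2 - 12*c*y + 32*y^2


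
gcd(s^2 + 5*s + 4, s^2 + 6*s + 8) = s + 4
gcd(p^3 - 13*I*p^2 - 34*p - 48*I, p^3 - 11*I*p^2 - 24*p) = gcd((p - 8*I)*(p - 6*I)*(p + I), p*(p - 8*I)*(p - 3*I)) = p - 8*I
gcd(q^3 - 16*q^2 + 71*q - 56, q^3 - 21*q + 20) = q - 1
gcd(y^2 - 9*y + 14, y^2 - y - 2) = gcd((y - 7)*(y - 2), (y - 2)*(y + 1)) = y - 2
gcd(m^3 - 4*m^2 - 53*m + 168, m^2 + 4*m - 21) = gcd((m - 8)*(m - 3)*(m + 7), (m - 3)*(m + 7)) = m^2 + 4*m - 21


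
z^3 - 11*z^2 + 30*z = z*(z - 6)*(z - 5)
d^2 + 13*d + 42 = (d + 6)*(d + 7)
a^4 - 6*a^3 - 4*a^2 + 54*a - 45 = (a - 5)*(a - 3)*(a - 1)*(a + 3)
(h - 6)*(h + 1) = h^2 - 5*h - 6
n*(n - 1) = n^2 - n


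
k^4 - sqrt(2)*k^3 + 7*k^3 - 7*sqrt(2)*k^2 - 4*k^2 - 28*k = k*(k + 7)*(k - 2*sqrt(2))*(k + sqrt(2))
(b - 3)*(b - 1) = b^2 - 4*b + 3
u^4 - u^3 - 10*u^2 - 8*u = u*(u - 4)*(u + 1)*(u + 2)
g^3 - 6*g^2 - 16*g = g*(g - 8)*(g + 2)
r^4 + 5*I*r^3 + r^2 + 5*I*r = r*(r - I)*(r + I)*(r + 5*I)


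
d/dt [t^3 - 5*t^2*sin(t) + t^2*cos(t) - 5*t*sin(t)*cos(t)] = -t^2*sin(t) - 5*t^2*cos(t) + 3*t^2 - 10*t*sin(t) + 2*t*cos(t) - 5*t*cos(2*t) - 5*sin(2*t)/2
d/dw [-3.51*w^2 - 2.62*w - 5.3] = -7.02*w - 2.62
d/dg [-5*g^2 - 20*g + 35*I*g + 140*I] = -10*g - 20 + 35*I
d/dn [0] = 0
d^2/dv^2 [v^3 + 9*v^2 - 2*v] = 6*v + 18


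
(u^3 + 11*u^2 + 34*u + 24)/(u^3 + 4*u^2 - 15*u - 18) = (u + 4)/(u - 3)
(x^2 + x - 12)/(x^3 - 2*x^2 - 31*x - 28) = (x - 3)/(x^2 - 6*x - 7)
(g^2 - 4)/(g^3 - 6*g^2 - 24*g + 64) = (g + 2)/(g^2 - 4*g - 32)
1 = 1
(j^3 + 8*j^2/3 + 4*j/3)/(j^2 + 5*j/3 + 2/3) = j*(j + 2)/(j + 1)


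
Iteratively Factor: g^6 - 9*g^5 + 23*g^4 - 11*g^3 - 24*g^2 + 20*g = (g - 2)*(g^5 - 7*g^4 + 9*g^3 + 7*g^2 - 10*g) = (g - 2)*(g - 1)*(g^4 - 6*g^3 + 3*g^2 + 10*g) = (g - 2)*(g - 1)*(g + 1)*(g^3 - 7*g^2 + 10*g) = (g - 2)^2*(g - 1)*(g + 1)*(g^2 - 5*g) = (g - 5)*(g - 2)^2*(g - 1)*(g + 1)*(g)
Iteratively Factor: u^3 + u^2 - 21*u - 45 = (u + 3)*(u^2 - 2*u - 15) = (u - 5)*(u + 3)*(u + 3)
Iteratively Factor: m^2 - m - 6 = (m - 3)*(m + 2)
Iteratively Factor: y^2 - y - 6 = (y - 3)*(y + 2)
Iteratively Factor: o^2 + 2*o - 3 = (o - 1)*(o + 3)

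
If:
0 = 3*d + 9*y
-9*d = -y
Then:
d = 0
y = 0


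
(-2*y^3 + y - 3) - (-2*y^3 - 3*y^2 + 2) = 3*y^2 + y - 5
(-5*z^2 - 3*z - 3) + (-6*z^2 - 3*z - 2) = -11*z^2 - 6*z - 5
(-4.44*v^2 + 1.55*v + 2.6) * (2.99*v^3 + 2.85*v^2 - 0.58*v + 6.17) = -13.2756*v^5 - 8.0195*v^4 + 14.7667*v^3 - 20.8838*v^2 + 8.0555*v + 16.042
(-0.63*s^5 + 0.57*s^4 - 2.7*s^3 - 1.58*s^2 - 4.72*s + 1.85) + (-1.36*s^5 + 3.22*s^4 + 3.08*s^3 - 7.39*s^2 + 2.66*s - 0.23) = -1.99*s^5 + 3.79*s^4 + 0.38*s^3 - 8.97*s^2 - 2.06*s + 1.62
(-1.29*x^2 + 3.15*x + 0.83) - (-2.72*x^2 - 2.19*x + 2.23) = 1.43*x^2 + 5.34*x - 1.4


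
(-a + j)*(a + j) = -a^2 + j^2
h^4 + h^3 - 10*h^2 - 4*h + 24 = (h - 2)^2*(h + 2)*(h + 3)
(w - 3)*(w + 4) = w^2 + w - 12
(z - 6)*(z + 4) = z^2 - 2*z - 24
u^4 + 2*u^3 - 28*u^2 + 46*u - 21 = (u - 3)*(u - 1)^2*(u + 7)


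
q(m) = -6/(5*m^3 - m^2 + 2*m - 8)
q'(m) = -6*(-15*m^2 + 2*m - 2)/(5*m^3 - m^2 + 2*m - 8)^2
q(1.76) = -0.30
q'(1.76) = 0.70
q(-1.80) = 0.14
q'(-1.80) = 0.17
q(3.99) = -0.02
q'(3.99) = 0.02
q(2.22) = -0.13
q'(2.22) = 0.20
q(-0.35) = 0.66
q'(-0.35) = 0.33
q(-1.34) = 0.24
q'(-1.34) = 0.32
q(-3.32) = 0.03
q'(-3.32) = 0.02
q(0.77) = 1.26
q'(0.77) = 2.47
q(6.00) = -0.00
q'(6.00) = 0.00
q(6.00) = -0.00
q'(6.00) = 0.00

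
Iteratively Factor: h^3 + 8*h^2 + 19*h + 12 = (h + 1)*(h^2 + 7*h + 12) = (h + 1)*(h + 3)*(h + 4)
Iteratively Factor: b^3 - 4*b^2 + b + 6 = (b + 1)*(b^2 - 5*b + 6) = (b - 3)*(b + 1)*(b - 2)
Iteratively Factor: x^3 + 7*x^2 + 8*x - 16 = (x - 1)*(x^2 + 8*x + 16) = (x - 1)*(x + 4)*(x + 4)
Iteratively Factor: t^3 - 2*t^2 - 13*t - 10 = (t + 1)*(t^2 - 3*t - 10) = (t + 1)*(t + 2)*(t - 5)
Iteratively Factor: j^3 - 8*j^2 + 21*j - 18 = (j - 3)*(j^2 - 5*j + 6) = (j - 3)^2*(j - 2)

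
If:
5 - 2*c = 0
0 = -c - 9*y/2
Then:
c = 5/2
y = -5/9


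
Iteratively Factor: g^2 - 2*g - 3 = (g - 3)*(g + 1)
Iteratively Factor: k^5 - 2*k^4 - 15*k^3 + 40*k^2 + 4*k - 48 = (k + 1)*(k^4 - 3*k^3 - 12*k^2 + 52*k - 48) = (k - 2)*(k + 1)*(k^3 - k^2 - 14*k + 24) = (k - 2)*(k + 1)*(k + 4)*(k^2 - 5*k + 6) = (k - 3)*(k - 2)*(k + 1)*(k + 4)*(k - 2)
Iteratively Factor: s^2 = (s)*(s)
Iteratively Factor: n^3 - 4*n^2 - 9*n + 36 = (n - 4)*(n^2 - 9) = (n - 4)*(n - 3)*(n + 3)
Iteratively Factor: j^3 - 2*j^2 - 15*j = (j - 5)*(j^2 + 3*j) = (j - 5)*(j + 3)*(j)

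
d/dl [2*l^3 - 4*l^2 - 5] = 2*l*(3*l - 4)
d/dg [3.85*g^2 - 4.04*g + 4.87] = 7.7*g - 4.04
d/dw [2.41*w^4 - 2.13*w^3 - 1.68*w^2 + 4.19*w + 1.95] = 9.64*w^3 - 6.39*w^2 - 3.36*w + 4.19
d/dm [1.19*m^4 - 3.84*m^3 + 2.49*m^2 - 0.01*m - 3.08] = 4.76*m^3 - 11.52*m^2 + 4.98*m - 0.01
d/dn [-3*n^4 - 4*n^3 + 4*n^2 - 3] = 4*n*(-3*n^2 - 3*n + 2)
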